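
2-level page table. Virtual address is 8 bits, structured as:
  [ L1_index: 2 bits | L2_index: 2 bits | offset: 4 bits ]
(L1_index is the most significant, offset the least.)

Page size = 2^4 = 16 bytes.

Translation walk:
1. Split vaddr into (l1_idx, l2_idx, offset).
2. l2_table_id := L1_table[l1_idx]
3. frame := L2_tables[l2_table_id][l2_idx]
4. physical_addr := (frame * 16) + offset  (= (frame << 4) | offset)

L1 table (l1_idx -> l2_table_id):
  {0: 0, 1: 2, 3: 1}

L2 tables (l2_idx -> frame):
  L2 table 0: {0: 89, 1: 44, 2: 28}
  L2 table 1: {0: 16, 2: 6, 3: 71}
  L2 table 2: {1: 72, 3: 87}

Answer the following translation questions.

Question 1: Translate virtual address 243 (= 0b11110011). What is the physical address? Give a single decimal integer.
Answer: 1139

Derivation:
vaddr = 243 = 0b11110011
Split: l1_idx=3, l2_idx=3, offset=3
L1[3] = 1
L2[1][3] = 71
paddr = 71 * 16 + 3 = 1139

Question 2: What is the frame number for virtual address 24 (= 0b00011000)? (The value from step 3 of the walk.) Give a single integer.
vaddr = 24: l1_idx=0, l2_idx=1
L1[0] = 0; L2[0][1] = 44

Answer: 44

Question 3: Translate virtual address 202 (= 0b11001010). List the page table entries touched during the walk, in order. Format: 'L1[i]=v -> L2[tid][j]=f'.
Answer: L1[3]=1 -> L2[1][0]=16

Derivation:
vaddr = 202 = 0b11001010
Split: l1_idx=3, l2_idx=0, offset=10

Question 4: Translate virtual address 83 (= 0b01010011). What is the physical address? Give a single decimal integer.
Answer: 1155

Derivation:
vaddr = 83 = 0b01010011
Split: l1_idx=1, l2_idx=1, offset=3
L1[1] = 2
L2[2][1] = 72
paddr = 72 * 16 + 3 = 1155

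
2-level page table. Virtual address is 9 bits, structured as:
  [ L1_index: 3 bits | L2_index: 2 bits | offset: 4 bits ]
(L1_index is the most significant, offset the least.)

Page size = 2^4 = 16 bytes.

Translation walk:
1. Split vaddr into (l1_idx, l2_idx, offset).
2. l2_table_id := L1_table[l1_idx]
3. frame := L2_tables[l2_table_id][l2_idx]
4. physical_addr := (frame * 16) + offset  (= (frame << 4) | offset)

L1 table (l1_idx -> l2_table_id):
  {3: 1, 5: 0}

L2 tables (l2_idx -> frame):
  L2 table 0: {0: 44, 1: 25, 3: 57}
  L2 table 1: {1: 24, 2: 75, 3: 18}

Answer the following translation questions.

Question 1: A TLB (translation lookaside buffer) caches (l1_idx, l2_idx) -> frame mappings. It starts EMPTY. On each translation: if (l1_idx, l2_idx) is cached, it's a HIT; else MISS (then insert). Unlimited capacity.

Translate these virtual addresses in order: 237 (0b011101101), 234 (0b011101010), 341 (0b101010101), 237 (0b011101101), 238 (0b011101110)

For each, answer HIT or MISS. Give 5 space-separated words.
Answer: MISS HIT MISS HIT HIT

Derivation:
vaddr=237: (3,2) not in TLB -> MISS, insert
vaddr=234: (3,2) in TLB -> HIT
vaddr=341: (5,1) not in TLB -> MISS, insert
vaddr=237: (3,2) in TLB -> HIT
vaddr=238: (3,2) in TLB -> HIT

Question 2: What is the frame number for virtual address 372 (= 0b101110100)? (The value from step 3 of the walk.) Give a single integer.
Answer: 57

Derivation:
vaddr = 372: l1_idx=5, l2_idx=3
L1[5] = 0; L2[0][3] = 57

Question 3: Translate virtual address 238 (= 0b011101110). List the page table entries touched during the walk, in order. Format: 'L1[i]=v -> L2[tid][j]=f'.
vaddr = 238 = 0b011101110
Split: l1_idx=3, l2_idx=2, offset=14

Answer: L1[3]=1 -> L2[1][2]=75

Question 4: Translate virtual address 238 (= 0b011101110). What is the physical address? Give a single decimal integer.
vaddr = 238 = 0b011101110
Split: l1_idx=3, l2_idx=2, offset=14
L1[3] = 1
L2[1][2] = 75
paddr = 75 * 16 + 14 = 1214

Answer: 1214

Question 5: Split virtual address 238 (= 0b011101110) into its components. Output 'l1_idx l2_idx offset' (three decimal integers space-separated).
vaddr = 238 = 0b011101110
  top 3 bits -> l1_idx = 3
  next 2 bits -> l2_idx = 2
  bottom 4 bits -> offset = 14

Answer: 3 2 14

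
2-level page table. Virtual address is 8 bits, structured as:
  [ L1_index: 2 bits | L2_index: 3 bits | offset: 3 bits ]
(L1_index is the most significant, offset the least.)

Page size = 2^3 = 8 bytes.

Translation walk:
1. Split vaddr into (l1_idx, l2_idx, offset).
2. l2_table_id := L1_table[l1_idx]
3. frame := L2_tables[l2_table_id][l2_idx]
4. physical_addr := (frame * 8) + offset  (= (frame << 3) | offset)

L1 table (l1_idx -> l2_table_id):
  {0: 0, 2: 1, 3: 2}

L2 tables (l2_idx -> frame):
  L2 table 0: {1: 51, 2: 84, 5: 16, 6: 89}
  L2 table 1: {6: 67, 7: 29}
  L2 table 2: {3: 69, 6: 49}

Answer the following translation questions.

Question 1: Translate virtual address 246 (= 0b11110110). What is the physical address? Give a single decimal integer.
Answer: 398

Derivation:
vaddr = 246 = 0b11110110
Split: l1_idx=3, l2_idx=6, offset=6
L1[3] = 2
L2[2][6] = 49
paddr = 49 * 8 + 6 = 398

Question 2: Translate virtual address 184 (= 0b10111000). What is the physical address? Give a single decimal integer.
vaddr = 184 = 0b10111000
Split: l1_idx=2, l2_idx=7, offset=0
L1[2] = 1
L2[1][7] = 29
paddr = 29 * 8 + 0 = 232

Answer: 232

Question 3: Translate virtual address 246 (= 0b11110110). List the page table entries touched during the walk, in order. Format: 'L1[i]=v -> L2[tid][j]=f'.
vaddr = 246 = 0b11110110
Split: l1_idx=3, l2_idx=6, offset=6

Answer: L1[3]=2 -> L2[2][6]=49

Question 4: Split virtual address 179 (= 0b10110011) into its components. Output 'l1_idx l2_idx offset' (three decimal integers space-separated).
vaddr = 179 = 0b10110011
  top 2 bits -> l1_idx = 2
  next 3 bits -> l2_idx = 6
  bottom 3 bits -> offset = 3

Answer: 2 6 3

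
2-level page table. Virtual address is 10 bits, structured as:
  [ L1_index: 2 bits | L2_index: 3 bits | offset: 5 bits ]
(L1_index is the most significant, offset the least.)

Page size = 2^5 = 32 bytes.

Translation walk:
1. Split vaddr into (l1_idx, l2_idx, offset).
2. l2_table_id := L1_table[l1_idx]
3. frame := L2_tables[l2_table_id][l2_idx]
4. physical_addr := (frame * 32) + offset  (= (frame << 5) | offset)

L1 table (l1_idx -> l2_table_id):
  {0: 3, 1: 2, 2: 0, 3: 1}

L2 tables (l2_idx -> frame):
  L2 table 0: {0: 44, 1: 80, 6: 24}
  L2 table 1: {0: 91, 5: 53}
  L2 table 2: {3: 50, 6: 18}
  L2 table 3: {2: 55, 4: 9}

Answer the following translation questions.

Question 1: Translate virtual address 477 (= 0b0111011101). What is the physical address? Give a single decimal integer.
vaddr = 477 = 0b0111011101
Split: l1_idx=1, l2_idx=6, offset=29
L1[1] = 2
L2[2][6] = 18
paddr = 18 * 32 + 29 = 605

Answer: 605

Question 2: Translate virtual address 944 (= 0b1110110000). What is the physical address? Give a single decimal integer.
vaddr = 944 = 0b1110110000
Split: l1_idx=3, l2_idx=5, offset=16
L1[3] = 1
L2[1][5] = 53
paddr = 53 * 32 + 16 = 1712

Answer: 1712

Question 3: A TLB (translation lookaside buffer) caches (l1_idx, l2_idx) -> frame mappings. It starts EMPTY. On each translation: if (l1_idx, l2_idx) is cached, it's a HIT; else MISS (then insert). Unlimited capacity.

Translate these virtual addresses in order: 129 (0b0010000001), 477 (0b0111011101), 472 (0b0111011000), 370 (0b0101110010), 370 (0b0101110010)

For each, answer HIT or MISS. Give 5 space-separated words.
Answer: MISS MISS HIT MISS HIT

Derivation:
vaddr=129: (0,4) not in TLB -> MISS, insert
vaddr=477: (1,6) not in TLB -> MISS, insert
vaddr=472: (1,6) in TLB -> HIT
vaddr=370: (1,3) not in TLB -> MISS, insert
vaddr=370: (1,3) in TLB -> HIT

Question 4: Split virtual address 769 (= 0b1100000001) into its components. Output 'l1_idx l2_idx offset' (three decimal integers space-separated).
Answer: 3 0 1

Derivation:
vaddr = 769 = 0b1100000001
  top 2 bits -> l1_idx = 3
  next 3 bits -> l2_idx = 0
  bottom 5 bits -> offset = 1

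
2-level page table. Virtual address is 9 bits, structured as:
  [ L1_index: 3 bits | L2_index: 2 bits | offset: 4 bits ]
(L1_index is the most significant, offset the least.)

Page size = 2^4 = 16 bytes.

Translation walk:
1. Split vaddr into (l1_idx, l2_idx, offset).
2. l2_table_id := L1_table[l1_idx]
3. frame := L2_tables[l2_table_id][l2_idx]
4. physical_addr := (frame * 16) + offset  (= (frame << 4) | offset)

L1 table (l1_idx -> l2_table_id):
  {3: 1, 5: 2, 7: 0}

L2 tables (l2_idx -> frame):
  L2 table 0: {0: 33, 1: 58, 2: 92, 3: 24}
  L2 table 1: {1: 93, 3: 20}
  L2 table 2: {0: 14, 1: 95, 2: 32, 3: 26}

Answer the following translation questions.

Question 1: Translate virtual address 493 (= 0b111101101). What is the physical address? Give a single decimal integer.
Answer: 1485

Derivation:
vaddr = 493 = 0b111101101
Split: l1_idx=7, l2_idx=2, offset=13
L1[7] = 0
L2[0][2] = 92
paddr = 92 * 16 + 13 = 1485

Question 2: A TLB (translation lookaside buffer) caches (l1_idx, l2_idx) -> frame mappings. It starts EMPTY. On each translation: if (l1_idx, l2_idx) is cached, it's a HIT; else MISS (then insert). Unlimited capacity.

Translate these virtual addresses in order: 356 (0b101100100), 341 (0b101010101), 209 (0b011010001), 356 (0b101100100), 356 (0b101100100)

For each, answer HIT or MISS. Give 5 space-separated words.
vaddr=356: (5,2) not in TLB -> MISS, insert
vaddr=341: (5,1) not in TLB -> MISS, insert
vaddr=209: (3,1) not in TLB -> MISS, insert
vaddr=356: (5,2) in TLB -> HIT
vaddr=356: (5,2) in TLB -> HIT

Answer: MISS MISS MISS HIT HIT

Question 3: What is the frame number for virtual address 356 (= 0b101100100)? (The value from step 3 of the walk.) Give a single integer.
vaddr = 356: l1_idx=5, l2_idx=2
L1[5] = 2; L2[2][2] = 32

Answer: 32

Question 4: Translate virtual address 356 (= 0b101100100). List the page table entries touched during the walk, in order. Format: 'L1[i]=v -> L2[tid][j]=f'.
vaddr = 356 = 0b101100100
Split: l1_idx=5, l2_idx=2, offset=4

Answer: L1[5]=2 -> L2[2][2]=32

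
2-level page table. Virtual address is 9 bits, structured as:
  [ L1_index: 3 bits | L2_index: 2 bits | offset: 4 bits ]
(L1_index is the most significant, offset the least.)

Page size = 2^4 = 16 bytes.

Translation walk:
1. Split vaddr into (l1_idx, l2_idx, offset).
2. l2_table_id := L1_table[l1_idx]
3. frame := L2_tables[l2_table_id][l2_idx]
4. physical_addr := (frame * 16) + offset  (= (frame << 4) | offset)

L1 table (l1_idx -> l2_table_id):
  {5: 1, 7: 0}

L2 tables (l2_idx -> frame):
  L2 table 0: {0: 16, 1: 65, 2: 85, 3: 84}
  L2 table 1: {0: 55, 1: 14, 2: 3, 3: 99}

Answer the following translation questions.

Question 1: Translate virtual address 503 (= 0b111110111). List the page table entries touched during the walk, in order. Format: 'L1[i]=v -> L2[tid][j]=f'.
vaddr = 503 = 0b111110111
Split: l1_idx=7, l2_idx=3, offset=7

Answer: L1[7]=0 -> L2[0][3]=84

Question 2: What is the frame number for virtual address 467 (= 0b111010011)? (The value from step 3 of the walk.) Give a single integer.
vaddr = 467: l1_idx=7, l2_idx=1
L1[7] = 0; L2[0][1] = 65

Answer: 65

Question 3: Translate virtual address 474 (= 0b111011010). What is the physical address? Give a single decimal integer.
Answer: 1050

Derivation:
vaddr = 474 = 0b111011010
Split: l1_idx=7, l2_idx=1, offset=10
L1[7] = 0
L2[0][1] = 65
paddr = 65 * 16 + 10 = 1050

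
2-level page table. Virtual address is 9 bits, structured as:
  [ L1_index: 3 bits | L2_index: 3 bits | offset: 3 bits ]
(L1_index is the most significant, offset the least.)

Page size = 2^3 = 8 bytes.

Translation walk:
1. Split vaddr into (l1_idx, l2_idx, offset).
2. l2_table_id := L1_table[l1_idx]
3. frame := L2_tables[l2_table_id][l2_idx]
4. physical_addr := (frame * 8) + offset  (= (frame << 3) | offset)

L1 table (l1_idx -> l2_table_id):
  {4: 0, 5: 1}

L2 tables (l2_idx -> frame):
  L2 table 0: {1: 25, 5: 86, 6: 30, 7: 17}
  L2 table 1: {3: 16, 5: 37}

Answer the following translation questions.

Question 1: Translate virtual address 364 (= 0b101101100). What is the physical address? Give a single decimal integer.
Answer: 300

Derivation:
vaddr = 364 = 0b101101100
Split: l1_idx=5, l2_idx=5, offset=4
L1[5] = 1
L2[1][5] = 37
paddr = 37 * 8 + 4 = 300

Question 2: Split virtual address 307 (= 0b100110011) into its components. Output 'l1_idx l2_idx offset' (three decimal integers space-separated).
Answer: 4 6 3

Derivation:
vaddr = 307 = 0b100110011
  top 3 bits -> l1_idx = 4
  next 3 bits -> l2_idx = 6
  bottom 3 bits -> offset = 3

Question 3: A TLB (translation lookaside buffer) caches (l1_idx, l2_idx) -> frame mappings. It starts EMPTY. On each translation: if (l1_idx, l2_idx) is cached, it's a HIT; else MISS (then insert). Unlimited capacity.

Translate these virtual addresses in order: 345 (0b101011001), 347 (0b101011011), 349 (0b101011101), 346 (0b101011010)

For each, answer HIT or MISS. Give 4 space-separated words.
Answer: MISS HIT HIT HIT

Derivation:
vaddr=345: (5,3) not in TLB -> MISS, insert
vaddr=347: (5,3) in TLB -> HIT
vaddr=349: (5,3) in TLB -> HIT
vaddr=346: (5,3) in TLB -> HIT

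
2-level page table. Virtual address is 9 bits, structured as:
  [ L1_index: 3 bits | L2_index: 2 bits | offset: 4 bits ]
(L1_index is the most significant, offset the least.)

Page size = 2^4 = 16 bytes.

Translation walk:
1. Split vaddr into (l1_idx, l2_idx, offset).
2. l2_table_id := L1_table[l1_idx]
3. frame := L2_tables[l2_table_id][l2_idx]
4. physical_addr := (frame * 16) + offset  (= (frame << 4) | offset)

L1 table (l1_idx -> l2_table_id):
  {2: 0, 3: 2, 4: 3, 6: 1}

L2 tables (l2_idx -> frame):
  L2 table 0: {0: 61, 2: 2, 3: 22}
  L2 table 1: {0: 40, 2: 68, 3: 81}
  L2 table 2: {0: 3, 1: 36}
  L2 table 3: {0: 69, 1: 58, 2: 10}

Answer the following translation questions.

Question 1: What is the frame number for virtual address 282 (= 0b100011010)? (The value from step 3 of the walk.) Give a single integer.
Answer: 58

Derivation:
vaddr = 282: l1_idx=4, l2_idx=1
L1[4] = 3; L2[3][1] = 58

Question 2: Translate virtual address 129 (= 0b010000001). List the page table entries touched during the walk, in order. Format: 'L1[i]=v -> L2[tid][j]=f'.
vaddr = 129 = 0b010000001
Split: l1_idx=2, l2_idx=0, offset=1

Answer: L1[2]=0 -> L2[0][0]=61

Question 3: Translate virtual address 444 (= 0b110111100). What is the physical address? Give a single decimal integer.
vaddr = 444 = 0b110111100
Split: l1_idx=6, l2_idx=3, offset=12
L1[6] = 1
L2[1][3] = 81
paddr = 81 * 16 + 12 = 1308

Answer: 1308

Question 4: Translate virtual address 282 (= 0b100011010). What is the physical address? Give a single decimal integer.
Answer: 938

Derivation:
vaddr = 282 = 0b100011010
Split: l1_idx=4, l2_idx=1, offset=10
L1[4] = 3
L2[3][1] = 58
paddr = 58 * 16 + 10 = 938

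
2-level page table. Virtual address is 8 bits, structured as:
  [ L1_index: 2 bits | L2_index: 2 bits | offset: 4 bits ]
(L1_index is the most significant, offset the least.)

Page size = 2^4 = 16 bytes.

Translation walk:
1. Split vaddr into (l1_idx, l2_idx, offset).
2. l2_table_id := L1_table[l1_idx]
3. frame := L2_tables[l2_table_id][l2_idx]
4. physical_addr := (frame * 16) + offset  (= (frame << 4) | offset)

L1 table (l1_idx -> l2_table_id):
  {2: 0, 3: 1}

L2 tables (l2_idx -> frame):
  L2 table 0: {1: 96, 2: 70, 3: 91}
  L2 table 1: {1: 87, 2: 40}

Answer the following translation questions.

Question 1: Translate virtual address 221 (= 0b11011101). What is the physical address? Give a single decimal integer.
Answer: 1405

Derivation:
vaddr = 221 = 0b11011101
Split: l1_idx=3, l2_idx=1, offset=13
L1[3] = 1
L2[1][1] = 87
paddr = 87 * 16 + 13 = 1405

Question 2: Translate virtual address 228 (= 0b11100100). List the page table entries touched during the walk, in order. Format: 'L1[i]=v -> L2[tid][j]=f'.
vaddr = 228 = 0b11100100
Split: l1_idx=3, l2_idx=2, offset=4

Answer: L1[3]=1 -> L2[1][2]=40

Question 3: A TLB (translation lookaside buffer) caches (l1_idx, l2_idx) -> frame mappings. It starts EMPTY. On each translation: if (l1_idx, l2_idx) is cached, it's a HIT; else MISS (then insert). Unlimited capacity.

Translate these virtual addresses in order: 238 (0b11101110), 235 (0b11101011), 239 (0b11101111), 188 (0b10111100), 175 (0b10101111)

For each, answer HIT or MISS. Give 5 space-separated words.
vaddr=238: (3,2) not in TLB -> MISS, insert
vaddr=235: (3,2) in TLB -> HIT
vaddr=239: (3,2) in TLB -> HIT
vaddr=188: (2,3) not in TLB -> MISS, insert
vaddr=175: (2,2) not in TLB -> MISS, insert

Answer: MISS HIT HIT MISS MISS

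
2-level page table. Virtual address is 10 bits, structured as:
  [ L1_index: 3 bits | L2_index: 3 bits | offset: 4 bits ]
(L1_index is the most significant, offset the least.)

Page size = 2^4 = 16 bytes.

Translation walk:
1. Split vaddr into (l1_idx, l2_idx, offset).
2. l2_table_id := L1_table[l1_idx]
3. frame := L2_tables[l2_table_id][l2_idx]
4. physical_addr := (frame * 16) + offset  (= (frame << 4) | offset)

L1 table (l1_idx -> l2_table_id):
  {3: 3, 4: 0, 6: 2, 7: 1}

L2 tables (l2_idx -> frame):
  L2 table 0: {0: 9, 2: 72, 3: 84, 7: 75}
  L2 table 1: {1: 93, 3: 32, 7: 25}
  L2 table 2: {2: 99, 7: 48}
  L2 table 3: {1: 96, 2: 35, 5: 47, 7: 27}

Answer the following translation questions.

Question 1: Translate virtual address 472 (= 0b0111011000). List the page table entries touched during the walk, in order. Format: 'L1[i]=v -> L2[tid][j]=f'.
vaddr = 472 = 0b0111011000
Split: l1_idx=3, l2_idx=5, offset=8

Answer: L1[3]=3 -> L2[3][5]=47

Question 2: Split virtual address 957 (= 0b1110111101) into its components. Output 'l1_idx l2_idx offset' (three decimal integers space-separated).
Answer: 7 3 13

Derivation:
vaddr = 957 = 0b1110111101
  top 3 bits -> l1_idx = 7
  next 3 bits -> l2_idx = 3
  bottom 4 bits -> offset = 13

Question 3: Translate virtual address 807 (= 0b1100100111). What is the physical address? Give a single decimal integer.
Answer: 1591

Derivation:
vaddr = 807 = 0b1100100111
Split: l1_idx=6, l2_idx=2, offset=7
L1[6] = 2
L2[2][2] = 99
paddr = 99 * 16 + 7 = 1591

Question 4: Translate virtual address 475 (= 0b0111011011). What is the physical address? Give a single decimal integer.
Answer: 763

Derivation:
vaddr = 475 = 0b0111011011
Split: l1_idx=3, l2_idx=5, offset=11
L1[3] = 3
L2[3][5] = 47
paddr = 47 * 16 + 11 = 763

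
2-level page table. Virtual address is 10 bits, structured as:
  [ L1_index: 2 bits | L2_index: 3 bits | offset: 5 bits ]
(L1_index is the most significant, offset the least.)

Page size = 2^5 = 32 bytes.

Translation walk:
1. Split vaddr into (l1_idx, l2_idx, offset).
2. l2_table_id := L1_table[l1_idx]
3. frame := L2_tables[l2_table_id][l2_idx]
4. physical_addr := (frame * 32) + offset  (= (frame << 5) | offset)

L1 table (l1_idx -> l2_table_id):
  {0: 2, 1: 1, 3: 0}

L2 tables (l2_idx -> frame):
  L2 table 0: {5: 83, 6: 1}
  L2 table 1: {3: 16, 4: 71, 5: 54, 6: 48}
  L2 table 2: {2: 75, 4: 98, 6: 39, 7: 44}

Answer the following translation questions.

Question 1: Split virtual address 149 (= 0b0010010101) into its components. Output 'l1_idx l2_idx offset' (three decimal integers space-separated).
vaddr = 149 = 0b0010010101
  top 2 bits -> l1_idx = 0
  next 3 bits -> l2_idx = 4
  bottom 5 bits -> offset = 21

Answer: 0 4 21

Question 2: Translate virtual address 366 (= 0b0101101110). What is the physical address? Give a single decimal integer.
vaddr = 366 = 0b0101101110
Split: l1_idx=1, l2_idx=3, offset=14
L1[1] = 1
L2[1][3] = 16
paddr = 16 * 32 + 14 = 526

Answer: 526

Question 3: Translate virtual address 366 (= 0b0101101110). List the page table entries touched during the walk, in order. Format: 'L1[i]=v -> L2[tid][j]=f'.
vaddr = 366 = 0b0101101110
Split: l1_idx=1, l2_idx=3, offset=14

Answer: L1[1]=1 -> L2[1][3]=16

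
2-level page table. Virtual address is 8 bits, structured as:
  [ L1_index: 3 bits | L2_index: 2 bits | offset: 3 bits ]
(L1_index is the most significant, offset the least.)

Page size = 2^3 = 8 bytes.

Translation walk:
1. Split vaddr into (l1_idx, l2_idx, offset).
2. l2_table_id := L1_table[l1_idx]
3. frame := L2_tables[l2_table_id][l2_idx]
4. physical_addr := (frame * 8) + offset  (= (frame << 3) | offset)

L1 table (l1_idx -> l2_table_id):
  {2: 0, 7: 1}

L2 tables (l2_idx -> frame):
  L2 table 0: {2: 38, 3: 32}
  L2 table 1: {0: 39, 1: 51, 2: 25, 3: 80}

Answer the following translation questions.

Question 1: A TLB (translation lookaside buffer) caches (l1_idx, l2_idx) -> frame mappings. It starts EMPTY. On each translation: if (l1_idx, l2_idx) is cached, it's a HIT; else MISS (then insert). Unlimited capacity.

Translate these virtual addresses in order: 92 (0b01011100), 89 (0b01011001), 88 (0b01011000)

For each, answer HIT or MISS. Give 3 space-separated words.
vaddr=92: (2,3) not in TLB -> MISS, insert
vaddr=89: (2,3) in TLB -> HIT
vaddr=88: (2,3) in TLB -> HIT

Answer: MISS HIT HIT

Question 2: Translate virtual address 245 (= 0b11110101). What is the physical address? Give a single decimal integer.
Answer: 205

Derivation:
vaddr = 245 = 0b11110101
Split: l1_idx=7, l2_idx=2, offset=5
L1[7] = 1
L2[1][2] = 25
paddr = 25 * 8 + 5 = 205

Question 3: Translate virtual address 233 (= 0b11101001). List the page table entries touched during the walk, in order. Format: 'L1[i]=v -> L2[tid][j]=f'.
Answer: L1[7]=1 -> L2[1][1]=51

Derivation:
vaddr = 233 = 0b11101001
Split: l1_idx=7, l2_idx=1, offset=1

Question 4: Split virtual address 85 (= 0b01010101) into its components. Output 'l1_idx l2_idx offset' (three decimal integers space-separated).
vaddr = 85 = 0b01010101
  top 3 bits -> l1_idx = 2
  next 2 bits -> l2_idx = 2
  bottom 3 bits -> offset = 5

Answer: 2 2 5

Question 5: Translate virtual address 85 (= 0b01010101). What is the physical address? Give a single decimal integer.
Answer: 309

Derivation:
vaddr = 85 = 0b01010101
Split: l1_idx=2, l2_idx=2, offset=5
L1[2] = 0
L2[0][2] = 38
paddr = 38 * 8 + 5 = 309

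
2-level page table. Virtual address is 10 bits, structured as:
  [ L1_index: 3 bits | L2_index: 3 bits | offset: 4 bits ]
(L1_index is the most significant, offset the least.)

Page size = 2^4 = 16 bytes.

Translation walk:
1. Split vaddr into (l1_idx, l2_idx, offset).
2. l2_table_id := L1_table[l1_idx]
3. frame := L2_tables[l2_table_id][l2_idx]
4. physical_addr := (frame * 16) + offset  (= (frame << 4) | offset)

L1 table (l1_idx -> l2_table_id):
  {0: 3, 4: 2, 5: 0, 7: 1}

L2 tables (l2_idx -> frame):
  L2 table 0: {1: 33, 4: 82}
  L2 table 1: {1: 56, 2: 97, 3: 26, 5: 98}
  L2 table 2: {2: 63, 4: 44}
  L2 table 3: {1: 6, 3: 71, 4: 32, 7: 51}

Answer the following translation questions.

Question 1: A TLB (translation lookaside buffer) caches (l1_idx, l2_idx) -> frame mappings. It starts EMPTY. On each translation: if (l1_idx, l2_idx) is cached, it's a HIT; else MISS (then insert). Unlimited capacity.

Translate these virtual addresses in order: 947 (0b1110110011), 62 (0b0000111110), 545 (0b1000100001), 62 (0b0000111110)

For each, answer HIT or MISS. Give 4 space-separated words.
vaddr=947: (7,3) not in TLB -> MISS, insert
vaddr=62: (0,3) not in TLB -> MISS, insert
vaddr=545: (4,2) not in TLB -> MISS, insert
vaddr=62: (0,3) in TLB -> HIT

Answer: MISS MISS MISS HIT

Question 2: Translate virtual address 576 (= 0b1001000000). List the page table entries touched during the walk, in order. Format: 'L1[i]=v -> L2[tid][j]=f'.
Answer: L1[4]=2 -> L2[2][4]=44

Derivation:
vaddr = 576 = 0b1001000000
Split: l1_idx=4, l2_idx=4, offset=0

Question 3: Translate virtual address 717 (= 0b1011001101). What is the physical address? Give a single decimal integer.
Answer: 1325

Derivation:
vaddr = 717 = 0b1011001101
Split: l1_idx=5, l2_idx=4, offset=13
L1[5] = 0
L2[0][4] = 82
paddr = 82 * 16 + 13 = 1325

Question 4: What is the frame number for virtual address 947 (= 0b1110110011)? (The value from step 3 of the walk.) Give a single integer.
Answer: 26

Derivation:
vaddr = 947: l1_idx=7, l2_idx=3
L1[7] = 1; L2[1][3] = 26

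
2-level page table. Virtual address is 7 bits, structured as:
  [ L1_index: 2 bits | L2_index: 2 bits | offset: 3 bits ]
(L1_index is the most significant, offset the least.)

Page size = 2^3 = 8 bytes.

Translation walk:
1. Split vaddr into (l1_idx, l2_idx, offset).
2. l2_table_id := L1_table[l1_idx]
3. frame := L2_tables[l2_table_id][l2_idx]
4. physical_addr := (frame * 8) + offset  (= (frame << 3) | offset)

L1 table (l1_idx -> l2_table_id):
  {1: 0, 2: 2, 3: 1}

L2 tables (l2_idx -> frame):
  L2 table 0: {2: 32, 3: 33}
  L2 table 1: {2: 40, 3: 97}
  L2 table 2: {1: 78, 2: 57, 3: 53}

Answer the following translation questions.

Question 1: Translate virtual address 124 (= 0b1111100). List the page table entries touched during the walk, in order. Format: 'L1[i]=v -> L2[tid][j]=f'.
Answer: L1[3]=1 -> L2[1][3]=97

Derivation:
vaddr = 124 = 0b1111100
Split: l1_idx=3, l2_idx=3, offset=4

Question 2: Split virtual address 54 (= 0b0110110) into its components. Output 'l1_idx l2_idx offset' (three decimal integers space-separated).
Answer: 1 2 6

Derivation:
vaddr = 54 = 0b0110110
  top 2 bits -> l1_idx = 1
  next 2 bits -> l2_idx = 2
  bottom 3 bits -> offset = 6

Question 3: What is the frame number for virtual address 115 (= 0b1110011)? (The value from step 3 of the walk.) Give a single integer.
vaddr = 115: l1_idx=3, l2_idx=2
L1[3] = 1; L2[1][2] = 40

Answer: 40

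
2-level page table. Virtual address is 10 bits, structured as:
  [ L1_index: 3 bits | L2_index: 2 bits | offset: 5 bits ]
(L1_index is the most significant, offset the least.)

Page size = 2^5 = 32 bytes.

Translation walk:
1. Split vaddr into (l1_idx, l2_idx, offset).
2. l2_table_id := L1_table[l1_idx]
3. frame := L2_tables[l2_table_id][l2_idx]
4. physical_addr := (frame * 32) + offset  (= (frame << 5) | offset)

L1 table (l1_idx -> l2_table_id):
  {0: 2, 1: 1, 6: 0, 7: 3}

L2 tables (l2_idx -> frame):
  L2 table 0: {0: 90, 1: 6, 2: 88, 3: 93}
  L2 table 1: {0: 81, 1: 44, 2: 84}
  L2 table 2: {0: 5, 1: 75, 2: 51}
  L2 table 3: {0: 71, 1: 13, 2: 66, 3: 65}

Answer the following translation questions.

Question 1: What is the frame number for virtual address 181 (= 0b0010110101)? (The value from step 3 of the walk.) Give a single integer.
vaddr = 181: l1_idx=1, l2_idx=1
L1[1] = 1; L2[1][1] = 44

Answer: 44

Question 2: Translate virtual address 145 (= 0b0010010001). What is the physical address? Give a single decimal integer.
vaddr = 145 = 0b0010010001
Split: l1_idx=1, l2_idx=0, offset=17
L1[1] = 1
L2[1][0] = 81
paddr = 81 * 32 + 17 = 2609

Answer: 2609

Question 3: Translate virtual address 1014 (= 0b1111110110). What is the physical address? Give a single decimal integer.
vaddr = 1014 = 0b1111110110
Split: l1_idx=7, l2_idx=3, offset=22
L1[7] = 3
L2[3][3] = 65
paddr = 65 * 32 + 22 = 2102

Answer: 2102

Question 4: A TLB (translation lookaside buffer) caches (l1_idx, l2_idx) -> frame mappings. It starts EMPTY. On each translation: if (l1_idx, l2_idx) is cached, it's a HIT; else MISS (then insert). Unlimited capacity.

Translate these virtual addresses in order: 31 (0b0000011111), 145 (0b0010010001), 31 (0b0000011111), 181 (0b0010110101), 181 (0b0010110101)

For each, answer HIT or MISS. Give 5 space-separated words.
Answer: MISS MISS HIT MISS HIT

Derivation:
vaddr=31: (0,0) not in TLB -> MISS, insert
vaddr=145: (1,0) not in TLB -> MISS, insert
vaddr=31: (0,0) in TLB -> HIT
vaddr=181: (1,1) not in TLB -> MISS, insert
vaddr=181: (1,1) in TLB -> HIT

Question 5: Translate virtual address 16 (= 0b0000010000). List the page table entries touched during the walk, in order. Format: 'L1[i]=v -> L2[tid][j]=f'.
Answer: L1[0]=2 -> L2[2][0]=5

Derivation:
vaddr = 16 = 0b0000010000
Split: l1_idx=0, l2_idx=0, offset=16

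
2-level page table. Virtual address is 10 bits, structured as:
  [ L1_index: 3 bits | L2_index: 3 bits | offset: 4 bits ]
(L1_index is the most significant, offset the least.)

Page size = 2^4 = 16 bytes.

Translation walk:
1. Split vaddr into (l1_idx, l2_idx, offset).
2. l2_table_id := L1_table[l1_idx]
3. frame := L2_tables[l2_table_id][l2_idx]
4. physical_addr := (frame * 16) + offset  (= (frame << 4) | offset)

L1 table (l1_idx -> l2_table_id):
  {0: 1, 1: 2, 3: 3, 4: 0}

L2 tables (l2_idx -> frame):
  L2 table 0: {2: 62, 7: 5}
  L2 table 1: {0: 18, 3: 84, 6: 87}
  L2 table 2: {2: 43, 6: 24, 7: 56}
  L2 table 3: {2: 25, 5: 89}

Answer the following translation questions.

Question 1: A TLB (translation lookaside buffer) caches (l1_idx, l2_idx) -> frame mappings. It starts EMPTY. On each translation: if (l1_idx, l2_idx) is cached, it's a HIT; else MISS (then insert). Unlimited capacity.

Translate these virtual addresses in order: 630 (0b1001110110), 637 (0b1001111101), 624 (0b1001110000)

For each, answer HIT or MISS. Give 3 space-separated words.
vaddr=630: (4,7) not in TLB -> MISS, insert
vaddr=637: (4,7) in TLB -> HIT
vaddr=624: (4,7) in TLB -> HIT

Answer: MISS HIT HIT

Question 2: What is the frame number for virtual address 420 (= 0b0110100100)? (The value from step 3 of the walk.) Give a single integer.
vaddr = 420: l1_idx=3, l2_idx=2
L1[3] = 3; L2[3][2] = 25

Answer: 25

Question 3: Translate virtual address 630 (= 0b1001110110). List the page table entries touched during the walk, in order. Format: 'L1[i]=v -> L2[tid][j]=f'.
Answer: L1[4]=0 -> L2[0][7]=5

Derivation:
vaddr = 630 = 0b1001110110
Split: l1_idx=4, l2_idx=7, offset=6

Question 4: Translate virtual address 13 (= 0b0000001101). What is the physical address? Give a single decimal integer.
Answer: 301

Derivation:
vaddr = 13 = 0b0000001101
Split: l1_idx=0, l2_idx=0, offset=13
L1[0] = 1
L2[1][0] = 18
paddr = 18 * 16 + 13 = 301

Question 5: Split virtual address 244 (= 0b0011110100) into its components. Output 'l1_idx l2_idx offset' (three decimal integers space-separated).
vaddr = 244 = 0b0011110100
  top 3 bits -> l1_idx = 1
  next 3 bits -> l2_idx = 7
  bottom 4 bits -> offset = 4

Answer: 1 7 4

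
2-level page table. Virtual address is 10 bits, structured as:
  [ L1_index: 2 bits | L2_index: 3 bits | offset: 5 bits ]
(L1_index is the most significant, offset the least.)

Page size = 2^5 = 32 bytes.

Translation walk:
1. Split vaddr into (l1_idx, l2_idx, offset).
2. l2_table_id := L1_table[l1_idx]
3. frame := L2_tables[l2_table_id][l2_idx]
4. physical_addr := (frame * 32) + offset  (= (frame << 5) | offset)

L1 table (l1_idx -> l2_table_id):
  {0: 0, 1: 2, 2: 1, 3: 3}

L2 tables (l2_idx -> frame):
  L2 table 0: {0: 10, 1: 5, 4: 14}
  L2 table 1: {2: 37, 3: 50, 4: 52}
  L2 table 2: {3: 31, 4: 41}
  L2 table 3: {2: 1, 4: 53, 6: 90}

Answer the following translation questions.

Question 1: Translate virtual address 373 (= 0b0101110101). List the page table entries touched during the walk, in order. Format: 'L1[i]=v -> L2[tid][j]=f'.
Answer: L1[1]=2 -> L2[2][3]=31

Derivation:
vaddr = 373 = 0b0101110101
Split: l1_idx=1, l2_idx=3, offset=21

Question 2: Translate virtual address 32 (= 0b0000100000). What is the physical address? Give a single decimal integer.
Answer: 160

Derivation:
vaddr = 32 = 0b0000100000
Split: l1_idx=0, l2_idx=1, offset=0
L1[0] = 0
L2[0][1] = 5
paddr = 5 * 32 + 0 = 160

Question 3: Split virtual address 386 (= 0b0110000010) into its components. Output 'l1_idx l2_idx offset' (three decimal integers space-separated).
Answer: 1 4 2

Derivation:
vaddr = 386 = 0b0110000010
  top 2 bits -> l1_idx = 1
  next 3 bits -> l2_idx = 4
  bottom 5 bits -> offset = 2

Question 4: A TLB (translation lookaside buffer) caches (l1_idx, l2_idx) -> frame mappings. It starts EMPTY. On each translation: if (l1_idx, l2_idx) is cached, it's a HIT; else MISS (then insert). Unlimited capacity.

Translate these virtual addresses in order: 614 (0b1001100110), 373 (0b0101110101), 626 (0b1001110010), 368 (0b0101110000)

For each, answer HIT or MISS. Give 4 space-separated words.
vaddr=614: (2,3) not in TLB -> MISS, insert
vaddr=373: (1,3) not in TLB -> MISS, insert
vaddr=626: (2,3) in TLB -> HIT
vaddr=368: (1,3) in TLB -> HIT

Answer: MISS MISS HIT HIT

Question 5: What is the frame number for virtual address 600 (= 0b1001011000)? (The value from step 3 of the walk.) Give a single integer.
Answer: 37

Derivation:
vaddr = 600: l1_idx=2, l2_idx=2
L1[2] = 1; L2[1][2] = 37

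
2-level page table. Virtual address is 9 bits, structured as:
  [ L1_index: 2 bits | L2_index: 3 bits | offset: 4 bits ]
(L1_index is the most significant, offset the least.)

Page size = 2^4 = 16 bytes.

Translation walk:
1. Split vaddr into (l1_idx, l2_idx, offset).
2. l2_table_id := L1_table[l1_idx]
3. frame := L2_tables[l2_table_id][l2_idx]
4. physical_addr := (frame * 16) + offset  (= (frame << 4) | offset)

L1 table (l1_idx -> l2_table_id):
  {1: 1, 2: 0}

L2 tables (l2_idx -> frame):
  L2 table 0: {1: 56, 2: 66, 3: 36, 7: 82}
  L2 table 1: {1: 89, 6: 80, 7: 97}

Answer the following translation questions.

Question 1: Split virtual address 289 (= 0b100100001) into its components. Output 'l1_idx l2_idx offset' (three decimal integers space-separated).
Answer: 2 2 1

Derivation:
vaddr = 289 = 0b100100001
  top 2 bits -> l1_idx = 2
  next 3 bits -> l2_idx = 2
  bottom 4 bits -> offset = 1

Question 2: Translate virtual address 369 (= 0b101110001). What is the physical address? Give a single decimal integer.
vaddr = 369 = 0b101110001
Split: l1_idx=2, l2_idx=7, offset=1
L1[2] = 0
L2[0][7] = 82
paddr = 82 * 16 + 1 = 1313

Answer: 1313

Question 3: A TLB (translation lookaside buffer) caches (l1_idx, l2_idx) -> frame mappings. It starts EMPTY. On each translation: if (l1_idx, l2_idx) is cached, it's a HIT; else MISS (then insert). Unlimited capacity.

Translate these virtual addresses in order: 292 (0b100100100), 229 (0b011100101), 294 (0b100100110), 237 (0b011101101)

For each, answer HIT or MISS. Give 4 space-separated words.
vaddr=292: (2,2) not in TLB -> MISS, insert
vaddr=229: (1,6) not in TLB -> MISS, insert
vaddr=294: (2,2) in TLB -> HIT
vaddr=237: (1,6) in TLB -> HIT

Answer: MISS MISS HIT HIT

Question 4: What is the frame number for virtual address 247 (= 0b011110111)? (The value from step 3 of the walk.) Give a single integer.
Answer: 97

Derivation:
vaddr = 247: l1_idx=1, l2_idx=7
L1[1] = 1; L2[1][7] = 97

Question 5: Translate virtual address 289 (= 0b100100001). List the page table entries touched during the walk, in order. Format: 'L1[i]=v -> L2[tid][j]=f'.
vaddr = 289 = 0b100100001
Split: l1_idx=2, l2_idx=2, offset=1

Answer: L1[2]=0 -> L2[0][2]=66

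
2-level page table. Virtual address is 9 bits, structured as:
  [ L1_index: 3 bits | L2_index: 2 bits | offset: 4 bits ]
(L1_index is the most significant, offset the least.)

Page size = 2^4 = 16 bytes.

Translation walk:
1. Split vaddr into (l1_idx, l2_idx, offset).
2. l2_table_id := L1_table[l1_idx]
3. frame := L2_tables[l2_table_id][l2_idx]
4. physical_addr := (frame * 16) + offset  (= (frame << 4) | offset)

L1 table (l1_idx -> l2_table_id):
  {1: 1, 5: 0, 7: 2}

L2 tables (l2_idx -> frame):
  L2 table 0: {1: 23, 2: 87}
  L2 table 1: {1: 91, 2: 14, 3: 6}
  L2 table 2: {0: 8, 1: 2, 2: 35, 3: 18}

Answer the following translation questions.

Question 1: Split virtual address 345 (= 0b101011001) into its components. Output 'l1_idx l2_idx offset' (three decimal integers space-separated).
vaddr = 345 = 0b101011001
  top 3 bits -> l1_idx = 5
  next 2 bits -> l2_idx = 1
  bottom 4 bits -> offset = 9

Answer: 5 1 9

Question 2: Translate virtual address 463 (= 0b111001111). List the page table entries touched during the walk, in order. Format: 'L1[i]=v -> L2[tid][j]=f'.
Answer: L1[7]=2 -> L2[2][0]=8

Derivation:
vaddr = 463 = 0b111001111
Split: l1_idx=7, l2_idx=0, offset=15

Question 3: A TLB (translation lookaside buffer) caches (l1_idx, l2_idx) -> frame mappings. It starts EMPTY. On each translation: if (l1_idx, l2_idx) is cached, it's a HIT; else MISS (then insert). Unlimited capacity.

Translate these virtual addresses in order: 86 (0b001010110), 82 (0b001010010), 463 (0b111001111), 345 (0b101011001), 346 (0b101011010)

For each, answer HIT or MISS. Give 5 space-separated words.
Answer: MISS HIT MISS MISS HIT

Derivation:
vaddr=86: (1,1) not in TLB -> MISS, insert
vaddr=82: (1,1) in TLB -> HIT
vaddr=463: (7,0) not in TLB -> MISS, insert
vaddr=345: (5,1) not in TLB -> MISS, insert
vaddr=346: (5,1) in TLB -> HIT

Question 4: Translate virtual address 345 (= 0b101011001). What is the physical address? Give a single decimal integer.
Answer: 377

Derivation:
vaddr = 345 = 0b101011001
Split: l1_idx=5, l2_idx=1, offset=9
L1[5] = 0
L2[0][1] = 23
paddr = 23 * 16 + 9 = 377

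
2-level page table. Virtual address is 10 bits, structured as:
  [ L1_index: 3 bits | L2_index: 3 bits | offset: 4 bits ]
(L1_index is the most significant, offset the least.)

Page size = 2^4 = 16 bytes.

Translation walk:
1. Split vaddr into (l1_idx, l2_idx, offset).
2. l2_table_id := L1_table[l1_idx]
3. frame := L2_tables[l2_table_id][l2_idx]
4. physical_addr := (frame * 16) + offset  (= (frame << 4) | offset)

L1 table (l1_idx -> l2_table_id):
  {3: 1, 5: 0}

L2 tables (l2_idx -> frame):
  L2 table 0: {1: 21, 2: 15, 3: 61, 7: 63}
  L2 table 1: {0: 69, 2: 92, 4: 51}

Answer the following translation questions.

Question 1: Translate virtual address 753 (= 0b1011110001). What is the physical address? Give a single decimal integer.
Answer: 1009

Derivation:
vaddr = 753 = 0b1011110001
Split: l1_idx=5, l2_idx=7, offset=1
L1[5] = 0
L2[0][7] = 63
paddr = 63 * 16 + 1 = 1009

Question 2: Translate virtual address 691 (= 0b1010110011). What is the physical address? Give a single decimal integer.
Answer: 979

Derivation:
vaddr = 691 = 0b1010110011
Split: l1_idx=5, l2_idx=3, offset=3
L1[5] = 0
L2[0][3] = 61
paddr = 61 * 16 + 3 = 979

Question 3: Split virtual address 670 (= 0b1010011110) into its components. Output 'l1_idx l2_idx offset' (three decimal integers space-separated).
Answer: 5 1 14

Derivation:
vaddr = 670 = 0b1010011110
  top 3 bits -> l1_idx = 5
  next 3 bits -> l2_idx = 1
  bottom 4 bits -> offset = 14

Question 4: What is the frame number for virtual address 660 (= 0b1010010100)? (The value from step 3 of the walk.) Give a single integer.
vaddr = 660: l1_idx=5, l2_idx=1
L1[5] = 0; L2[0][1] = 21

Answer: 21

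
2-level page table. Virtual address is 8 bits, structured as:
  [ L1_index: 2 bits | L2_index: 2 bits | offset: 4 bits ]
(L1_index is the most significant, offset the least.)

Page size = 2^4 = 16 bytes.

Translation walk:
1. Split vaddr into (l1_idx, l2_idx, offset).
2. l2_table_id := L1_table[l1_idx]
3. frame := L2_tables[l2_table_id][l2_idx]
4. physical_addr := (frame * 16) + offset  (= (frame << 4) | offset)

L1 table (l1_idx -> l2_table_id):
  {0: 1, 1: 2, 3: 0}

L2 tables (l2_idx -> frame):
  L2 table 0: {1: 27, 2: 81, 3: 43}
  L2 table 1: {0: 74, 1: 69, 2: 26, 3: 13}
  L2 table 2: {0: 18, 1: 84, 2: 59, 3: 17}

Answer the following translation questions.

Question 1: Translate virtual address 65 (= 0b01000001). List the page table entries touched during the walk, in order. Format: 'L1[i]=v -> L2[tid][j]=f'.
vaddr = 65 = 0b01000001
Split: l1_idx=1, l2_idx=0, offset=1

Answer: L1[1]=2 -> L2[2][0]=18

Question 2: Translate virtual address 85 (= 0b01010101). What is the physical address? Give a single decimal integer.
Answer: 1349

Derivation:
vaddr = 85 = 0b01010101
Split: l1_idx=1, l2_idx=1, offset=5
L1[1] = 2
L2[2][1] = 84
paddr = 84 * 16 + 5 = 1349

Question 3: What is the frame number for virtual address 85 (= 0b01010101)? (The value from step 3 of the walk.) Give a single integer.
vaddr = 85: l1_idx=1, l2_idx=1
L1[1] = 2; L2[2][1] = 84

Answer: 84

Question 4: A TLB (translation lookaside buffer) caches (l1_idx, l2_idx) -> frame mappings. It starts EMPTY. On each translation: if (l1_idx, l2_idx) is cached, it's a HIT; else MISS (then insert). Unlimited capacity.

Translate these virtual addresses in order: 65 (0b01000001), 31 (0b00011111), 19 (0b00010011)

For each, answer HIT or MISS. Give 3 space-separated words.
Answer: MISS MISS HIT

Derivation:
vaddr=65: (1,0) not in TLB -> MISS, insert
vaddr=31: (0,1) not in TLB -> MISS, insert
vaddr=19: (0,1) in TLB -> HIT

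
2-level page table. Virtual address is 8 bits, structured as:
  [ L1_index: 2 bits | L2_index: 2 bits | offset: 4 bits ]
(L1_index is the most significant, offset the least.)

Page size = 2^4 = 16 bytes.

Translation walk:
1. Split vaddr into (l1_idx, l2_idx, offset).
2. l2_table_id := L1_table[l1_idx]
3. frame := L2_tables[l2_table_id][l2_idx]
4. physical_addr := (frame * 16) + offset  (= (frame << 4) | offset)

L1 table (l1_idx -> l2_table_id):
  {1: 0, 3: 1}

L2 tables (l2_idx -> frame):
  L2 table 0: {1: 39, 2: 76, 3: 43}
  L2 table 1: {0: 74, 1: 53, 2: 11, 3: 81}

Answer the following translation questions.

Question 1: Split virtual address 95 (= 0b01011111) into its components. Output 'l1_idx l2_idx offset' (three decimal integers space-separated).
Answer: 1 1 15

Derivation:
vaddr = 95 = 0b01011111
  top 2 bits -> l1_idx = 1
  next 2 bits -> l2_idx = 1
  bottom 4 bits -> offset = 15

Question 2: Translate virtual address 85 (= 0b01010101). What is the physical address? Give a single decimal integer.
vaddr = 85 = 0b01010101
Split: l1_idx=1, l2_idx=1, offset=5
L1[1] = 0
L2[0][1] = 39
paddr = 39 * 16 + 5 = 629

Answer: 629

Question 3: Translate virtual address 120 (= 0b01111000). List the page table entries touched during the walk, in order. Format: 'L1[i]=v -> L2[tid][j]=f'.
vaddr = 120 = 0b01111000
Split: l1_idx=1, l2_idx=3, offset=8

Answer: L1[1]=0 -> L2[0][3]=43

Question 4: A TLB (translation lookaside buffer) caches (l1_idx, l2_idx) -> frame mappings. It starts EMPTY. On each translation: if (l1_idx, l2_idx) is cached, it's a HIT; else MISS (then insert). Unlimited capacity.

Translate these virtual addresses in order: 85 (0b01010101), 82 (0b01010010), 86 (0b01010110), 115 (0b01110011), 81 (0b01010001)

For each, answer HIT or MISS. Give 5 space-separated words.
vaddr=85: (1,1) not in TLB -> MISS, insert
vaddr=82: (1,1) in TLB -> HIT
vaddr=86: (1,1) in TLB -> HIT
vaddr=115: (1,3) not in TLB -> MISS, insert
vaddr=81: (1,1) in TLB -> HIT

Answer: MISS HIT HIT MISS HIT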